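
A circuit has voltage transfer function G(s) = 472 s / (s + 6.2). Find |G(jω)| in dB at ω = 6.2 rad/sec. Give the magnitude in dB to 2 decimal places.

50.47 dB

|j6.2| = 6.2
|j6.2 + 6.2| = √(6.2² + 6.2²) = 8.768
|G(j6.2)| = 472 × 6.2 / 8.768 = 333.75
20 log₁₀(333.75) = 50.469 dB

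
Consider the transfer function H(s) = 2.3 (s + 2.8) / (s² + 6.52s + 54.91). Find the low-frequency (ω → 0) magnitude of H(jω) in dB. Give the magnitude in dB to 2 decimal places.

-18.62 dB

H(0) = 2.3 × 2.8 / 54.91 = 0.11728
20 log₁₀(0.11728) = -18.615 dB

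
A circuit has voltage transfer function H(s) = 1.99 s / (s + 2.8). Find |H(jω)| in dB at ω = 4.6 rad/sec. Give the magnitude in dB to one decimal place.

4.6 dB

|j4.6| = 4.6
|j4.6 + 2.8| = √(4.6² + 2.8²) = 5.385
|H(j4.6)| = 1.99 × 4.6 / 5.385 = 1.6999
20 log₁₀(1.6999) = 4.61 dB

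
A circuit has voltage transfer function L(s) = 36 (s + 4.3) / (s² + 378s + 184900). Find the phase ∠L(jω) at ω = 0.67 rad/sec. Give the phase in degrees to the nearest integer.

∠(j0.67 + 4.3) = arctan(0.67/4.3) = 8.86°
∠[(j0.67)² + 378(j0.67) + 184900] = ∠[1.849e+05 + j253.26] = 0.08°
∠L(j0.67) = 8.86° − 0.08° = 8.78°

9°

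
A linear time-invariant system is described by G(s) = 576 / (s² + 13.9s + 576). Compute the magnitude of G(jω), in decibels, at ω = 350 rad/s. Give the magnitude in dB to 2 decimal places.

-46.52 dB

|(j350)² + 13.9(j350) + 576| = |-1.2192e+05 + j4865| = 1.22e+05
|G(j350)| = 576 / 1.22e+05 = 0.0047205
20 log₁₀(0.0047205) = -46.520 dB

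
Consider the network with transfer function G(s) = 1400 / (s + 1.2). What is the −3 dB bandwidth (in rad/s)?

1.2 rad/s

For a single-pole low-pass, the −3 dB point is at the pole: ω = 1.2 rad/s.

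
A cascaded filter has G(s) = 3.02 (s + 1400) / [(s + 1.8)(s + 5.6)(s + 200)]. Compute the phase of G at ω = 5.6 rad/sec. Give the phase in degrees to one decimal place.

-118.6 deg

∠(j5.6 + 1400) = arctan(5.6/1400) = 0.23°
∠(j5.6 + 1.8) = arctan(5.6/1.8) = 72.18°
∠(j5.6 + 5.6) = arctan(5.6/5.6) = 45.00°
∠(j5.6 + 200) = arctan(5.6/200) = 1.60°
∠G(j5.6) = 0.23° − (72.18° + 45.00° + 1.60°) = -118.56°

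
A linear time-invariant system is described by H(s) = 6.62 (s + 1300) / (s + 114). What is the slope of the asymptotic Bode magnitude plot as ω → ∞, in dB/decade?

With 1 zero and 1 pole, the high-frequency asymptotic slope is 20 × (1 − 1) = 0 dB/decade.

0 dB/decade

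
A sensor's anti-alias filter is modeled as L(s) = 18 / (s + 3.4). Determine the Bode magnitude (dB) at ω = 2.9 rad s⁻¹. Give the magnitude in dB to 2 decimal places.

12.10 dB

|j2.9 + 3.4| = √(2.9² + 3.4²) = 4.469
|L(j2.9)| = 18 / 4.469 = 4.0279
20 log₁₀(4.0279) = 12.102 dB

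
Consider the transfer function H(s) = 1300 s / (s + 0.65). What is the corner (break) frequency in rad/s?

The single real pole at s = −0.65 gives a corner at ω = 0.65 rad/s.

0.65 rad/s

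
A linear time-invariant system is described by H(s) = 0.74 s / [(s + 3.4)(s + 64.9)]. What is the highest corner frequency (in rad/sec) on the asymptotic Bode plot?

Break frequencies occur at each pole and zero magnitude: 3.4 rad/sec, 64.9 rad/sec.
The highest is 64.9 rad/sec.

64.9 rad/sec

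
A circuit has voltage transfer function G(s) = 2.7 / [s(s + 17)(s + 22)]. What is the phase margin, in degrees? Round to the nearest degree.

Gain crossover: |G(jω)| = 1 at ω ≈ 0.00722 rad/s.
∠G(j0.00722) = −90° − arctan(0.00722/17) − arctan(0.00722/22) ≈ -90.04°
PM = 180° + (-90.04°) = 89.96°

90 deg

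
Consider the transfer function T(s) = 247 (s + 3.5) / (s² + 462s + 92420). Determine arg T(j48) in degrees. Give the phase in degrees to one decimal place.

72.0°

∠(j48 + 3.5) = arctan(48/3.5) = 85.83°
∠[(j48)² + 462(j48) + 92420] = ∠[90116 + j22176] = 13.82°
∠T(j48) = 85.83° − 13.82° = 72.00°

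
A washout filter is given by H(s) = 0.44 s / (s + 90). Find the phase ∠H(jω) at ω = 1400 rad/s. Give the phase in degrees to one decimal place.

∠(j1400) = 90.00°
∠(j1400 + 90) = arctan(1400/90) = 86.32°
∠H(j1400) = 90.00° − 86.32° = 3.68°

3.7°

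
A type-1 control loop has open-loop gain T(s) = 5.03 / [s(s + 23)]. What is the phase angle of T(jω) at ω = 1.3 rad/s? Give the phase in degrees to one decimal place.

-93.2°

∠(j1.3 + 23) = arctan(1.3/23) = 3.24°
∠(j1.3) = 90.00°
∠T(j1.3) = − (3.24° + 90.00°) = -93.24°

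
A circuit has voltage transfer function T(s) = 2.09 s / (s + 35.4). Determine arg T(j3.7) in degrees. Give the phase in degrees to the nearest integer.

∠(j3.7) = 90.00°
∠(j3.7 + 35.4) = arctan(3.7/35.4) = 5.97°
∠T(j3.7) = 90.00° − 5.97° = 84.03°

84°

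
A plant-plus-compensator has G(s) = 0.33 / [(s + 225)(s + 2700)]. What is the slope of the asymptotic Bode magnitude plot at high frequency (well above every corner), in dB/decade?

With 0 zeros and 2 poles, the high-frequency asymptotic slope is 20 × (0 − 2) = -40 dB/decade.

-40 dB/decade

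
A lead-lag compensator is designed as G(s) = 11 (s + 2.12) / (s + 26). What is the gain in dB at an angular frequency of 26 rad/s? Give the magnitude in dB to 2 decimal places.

|j26 + 2.12| = √(26² + 2.12²) = 26.09
|j26 + 26| = √(26² + 26²) = 36.77
|G(j26)| = 11 × 26.09 / 36.77 = 7.804
20 log₁₀(7.804) = 17.846 dB

17.85 dB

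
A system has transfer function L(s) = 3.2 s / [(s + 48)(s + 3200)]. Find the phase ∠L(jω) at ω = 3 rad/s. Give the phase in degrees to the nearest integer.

86°

∠(j3) = 90.00°
∠(j3 + 48) = arctan(3/48) = 3.58°
∠(j3 + 3200) = arctan(3/3200) = 0.05°
∠L(j3) = 90.00° − (3.58° + 0.05°) = 86.37°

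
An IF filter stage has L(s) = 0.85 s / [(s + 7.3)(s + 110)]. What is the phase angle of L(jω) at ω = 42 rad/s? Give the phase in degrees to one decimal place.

∠(j42) = 90.00°
∠(j42 + 7.3) = arctan(42/7.3) = 80.14°
∠(j42 + 110) = arctan(42/110) = 20.90°
∠L(j42) = 90.00° − (80.14° + 20.90°) = -11.04°

-11.0°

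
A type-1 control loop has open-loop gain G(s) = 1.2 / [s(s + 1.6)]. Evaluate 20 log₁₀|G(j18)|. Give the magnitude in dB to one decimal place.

|j18 + 1.6| = √(18² + 1.6²) = 18.07
|j18| = 18
|G(j18)| = 1.2 / (18.07 × 18) = 0.0036892
20 log₁₀(0.0036892) = -48.66 dB

-48.7 dB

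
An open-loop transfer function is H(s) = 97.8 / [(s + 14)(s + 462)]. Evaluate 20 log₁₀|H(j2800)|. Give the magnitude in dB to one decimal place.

|j2800 + 14| = √(2800² + 14²) = 2800
|j2800 + 462| = √(2800² + 462²) = 2838
|H(j2800)| = 97.8 / (2800 × 2838) = 1.2308e-05
20 log₁₀(1.2308e-05) = -98.20 dB

-98.2 dB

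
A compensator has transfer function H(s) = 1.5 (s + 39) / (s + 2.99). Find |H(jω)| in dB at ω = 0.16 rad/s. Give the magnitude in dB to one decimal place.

25.8 dB

|j0.16 + 39| = √(0.16² + 39²) = 39
|j0.16 + 2.99| = √(0.16² + 2.99²) = 2.994
|H(j0.16)| = 1.5 × 39 / 2.994 = 19.537
20 log₁₀(19.537) = 25.82 dB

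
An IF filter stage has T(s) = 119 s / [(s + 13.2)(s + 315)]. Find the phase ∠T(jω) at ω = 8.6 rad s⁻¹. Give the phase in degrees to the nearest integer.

55°

∠(j8.6) = 90.00°
∠(j8.6 + 13.2) = arctan(8.6/13.2) = 33.08°
∠(j8.6 + 315) = arctan(8.6/315) = 1.56°
∠T(j8.6) = 90.00° − (33.08° + 1.56°) = 55.35°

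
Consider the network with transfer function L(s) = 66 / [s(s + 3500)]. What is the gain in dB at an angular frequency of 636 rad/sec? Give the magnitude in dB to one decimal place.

-90.7 dB

|j636 + 3500| = √(636² + 3500²) = 3557
|j636| = 636
|L(j636)| = 66 / (3557 × 636) = 2.9172e-05
20 log₁₀(2.9172e-05) = -90.70 dB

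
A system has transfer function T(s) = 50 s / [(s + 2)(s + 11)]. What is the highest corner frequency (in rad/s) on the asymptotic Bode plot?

Break frequencies occur at each pole and zero magnitude: 2 rad/s, 11 rad/s.
The highest is 11 rad/s.

11 rad/s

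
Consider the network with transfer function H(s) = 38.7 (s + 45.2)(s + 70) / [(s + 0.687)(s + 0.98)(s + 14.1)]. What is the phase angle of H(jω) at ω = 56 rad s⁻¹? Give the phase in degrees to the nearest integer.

∠(j56 + 45.2) = arctan(56/45.2) = 51.09°
∠(j56 + 70) = arctan(56/70) = 38.66°
∠(j56 + 0.687) = arctan(56/0.687) = 89.30°
∠(j56 + 0.98) = arctan(56/0.98) = 89.00°
∠(j56 + 14.1) = arctan(56/14.1) = 75.87°
∠H(j56) = 51.09° + 38.66° − (89.30° + 89.00° + 75.87°) = -164.41°

-164 deg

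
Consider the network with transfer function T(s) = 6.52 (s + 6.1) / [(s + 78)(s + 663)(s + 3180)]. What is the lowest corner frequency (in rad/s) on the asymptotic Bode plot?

6.1 rad/s

Break frequencies occur at each pole and zero magnitude: 6.1 rad/s, 78 rad/s, 663 rad/s, 3180 rad/s.
The lowest is 6.1 rad/s.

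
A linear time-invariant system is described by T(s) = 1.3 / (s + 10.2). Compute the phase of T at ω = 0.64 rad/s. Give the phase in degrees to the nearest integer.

-4°

∠(j0.64 + 10.2) = arctan(0.64/10.2) = 3.59°
∠T(j0.64) = −3.59° = -3.59°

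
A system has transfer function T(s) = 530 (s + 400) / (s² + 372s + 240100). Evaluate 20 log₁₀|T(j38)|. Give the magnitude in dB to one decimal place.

|j38 + 400| = √(38² + 400²) = 401.8
|(j38)² + 372(j38) + 240100| = |2.3866e+05 + j14136| = 2.391e+05
|T(j38)| = 530 × 401.8 / 2.391e+05 = 0.89075
20 log₁₀(0.89075) = -1.00 dB

-1.0 dB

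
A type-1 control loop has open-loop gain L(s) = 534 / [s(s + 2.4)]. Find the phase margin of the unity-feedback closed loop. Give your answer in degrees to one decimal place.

5.9°

Gain crossover: |L(jω)| = 1 at ω ≈ 23 rad/sec.
∠L(j23) = −90° − arctan(23/2.4) ≈ -174.05°
PM = 180° + (-174.05°) = 5.95°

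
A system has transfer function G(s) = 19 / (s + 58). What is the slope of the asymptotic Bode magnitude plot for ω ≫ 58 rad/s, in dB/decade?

-20 dB/decade

With 0 zeros and 1 pole, the high-frequency asymptotic slope is 20 × (0 − 1) = -20 dB/decade.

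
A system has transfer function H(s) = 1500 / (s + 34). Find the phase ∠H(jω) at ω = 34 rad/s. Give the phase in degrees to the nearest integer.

∠(j34 + 34) = arctan(34/34) = 45.00°
∠H(j34) = −45.00° = -45.00°

-45°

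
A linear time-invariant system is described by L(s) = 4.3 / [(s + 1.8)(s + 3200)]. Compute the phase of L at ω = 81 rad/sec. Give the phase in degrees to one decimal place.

∠(j81 + 1.8) = arctan(81/1.8) = 88.73°
∠(j81 + 3200) = arctan(81/3200) = 1.45°
∠L(j81) = − (88.73° + 1.45°) = -90.18°

-90.2°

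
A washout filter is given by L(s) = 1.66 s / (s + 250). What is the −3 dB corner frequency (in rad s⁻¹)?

For a single-pole high-pass, the −3 dB point is at the pole: ω = 250 rad s⁻¹.

250 rad s⁻¹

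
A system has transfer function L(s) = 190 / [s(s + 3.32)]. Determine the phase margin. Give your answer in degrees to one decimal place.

13.7°

Gain crossover: |L(jω)| = 1 at ω ≈ 13.6 rad/s.
∠L(j13.6) = −90° − arctan(13.6/3.32) ≈ -166.27°
PM = 180° + (-166.27°) = 13.73°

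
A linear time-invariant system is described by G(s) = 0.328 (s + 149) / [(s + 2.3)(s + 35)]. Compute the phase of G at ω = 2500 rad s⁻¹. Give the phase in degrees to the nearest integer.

-93 deg

∠(j2500 + 149) = arctan(2500/149) = 86.59°
∠(j2500 + 2.3) = arctan(2500/2.3) = 89.95°
∠(j2500 + 35) = arctan(2500/35) = 89.20°
∠G(j2500) = 86.59° − (89.95° + 89.20°) = -92.56°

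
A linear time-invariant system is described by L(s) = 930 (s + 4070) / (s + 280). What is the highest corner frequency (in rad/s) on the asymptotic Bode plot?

4070 rad/s

Break frequencies occur at each pole and zero magnitude: 280 rad/s, 4070 rad/s.
The highest is 4070 rad/s.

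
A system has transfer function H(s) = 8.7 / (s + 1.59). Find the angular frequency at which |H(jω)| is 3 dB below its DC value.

1.59 rad s⁻¹

For a single-pole low-pass, the −3 dB point is at the pole: ω = 1.59 rad s⁻¹.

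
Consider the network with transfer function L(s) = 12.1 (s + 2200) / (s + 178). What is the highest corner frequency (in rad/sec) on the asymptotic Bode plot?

2200 rad/sec

Break frequencies occur at each pole and zero magnitude: 178 rad/sec, 2200 rad/sec.
The highest is 2200 rad/sec.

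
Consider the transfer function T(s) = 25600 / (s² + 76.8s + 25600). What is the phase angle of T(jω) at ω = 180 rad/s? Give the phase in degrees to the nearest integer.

-116°

∠[(j180)² + 76.8(j180) + 25600] = ∠[-6800 + j13824] = 116.19°
∠T(j180) = −116.19° = -116.19°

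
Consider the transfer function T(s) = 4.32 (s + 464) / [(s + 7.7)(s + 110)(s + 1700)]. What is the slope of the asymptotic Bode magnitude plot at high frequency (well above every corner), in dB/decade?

With 1 zero and 3 poles, the high-frequency asymptotic slope is 20 × (1 − 3) = -40 dB/decade.

-40 dB/decade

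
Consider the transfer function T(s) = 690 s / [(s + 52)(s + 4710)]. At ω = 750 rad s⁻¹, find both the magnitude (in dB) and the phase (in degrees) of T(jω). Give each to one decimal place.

|T| = -16.8 dB, ∠T = -5.1 deg

|j750| = 750
|j750 + 52| = √(750² + 52²) = 751.8
|j750 + 4710| = √(750² + 4710²) = 4769
|T(j750)| = 690 × 750 / (751.8 × 4769) = 0.14433
20 log₁₀(0.14433) = -16.81 dB
∠(j750) = 90.00°
∠(j750 + 52) = arctan(750/52) = 86.03°
∠(j750 + 4710) = arctan(750/4710) = 9.05°
∠T(j750) = 90.00° − (86.03° + 9.05°) = -5.08°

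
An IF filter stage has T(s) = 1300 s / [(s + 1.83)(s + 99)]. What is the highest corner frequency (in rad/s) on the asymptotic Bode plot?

99 rad/s

Break frequencies occur at each pole and zero magnitude: 1.83 rad/s, 99 rad/s.
The highest is 99 rad/s.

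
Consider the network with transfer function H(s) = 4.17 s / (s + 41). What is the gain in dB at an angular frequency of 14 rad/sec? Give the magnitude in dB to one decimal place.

|j14| = 14
|j14 + 41| = √(14² + 41²) = 43.32
|H(j14)| = 4.17 × 14 / 43.32 = 1.3475
20 log₁₀(1.3475) = 2.59 dB

2.6 dB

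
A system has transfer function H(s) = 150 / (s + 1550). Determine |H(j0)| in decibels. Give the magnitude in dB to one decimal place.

-20.3 dB

H(0) = 150 / 1550 = 0.096774
20 log₁₀(0.096774) = -20.28 dB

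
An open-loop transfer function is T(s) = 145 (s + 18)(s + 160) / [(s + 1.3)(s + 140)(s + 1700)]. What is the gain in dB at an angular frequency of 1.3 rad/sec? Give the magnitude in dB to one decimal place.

-0.4 dB

|j1.3 + 18| = √(1.3² + 18²) = 18.05
|j1.3 + 160| = √(1.3² + 160²) = 160
|j1.3 + 1.3| = √(1.3² + 1.3²) = 1.838
|j1.3 + 140| = √(1.3² + 140²) = 140
|j1.3 + 1700| = √(1.3² + 1700²) = 1700
|T(j1.3)| = 145 × 18.05 × 160 / (1.838 × 140 × 1700) = 0.95686
20 log₁₀(0.95686) = -0.38 dB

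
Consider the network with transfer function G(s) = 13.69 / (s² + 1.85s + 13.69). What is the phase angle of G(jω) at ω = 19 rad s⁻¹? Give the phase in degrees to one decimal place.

-174.2°

∠[(j19)² + 1.85(j19) + 13.69] = ∠[-347.31 + j35.15] = 174.22°
∠G(j19) = −174.22° = -174.22°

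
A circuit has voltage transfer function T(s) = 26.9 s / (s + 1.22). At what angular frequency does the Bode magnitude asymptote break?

The single real pole at s = −1.22 gives a corner at ω = 1.22 rad/s.

1.22 rad/s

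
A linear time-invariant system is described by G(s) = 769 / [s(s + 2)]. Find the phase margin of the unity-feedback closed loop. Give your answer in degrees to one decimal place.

Gain crossover: |G(jω)| = 1 at ω ≈ 27.7 rad/s.
∠G(j27.7) = −90° − arctan(27.7/2) ≈ -175.87°
PM = 180° + (-175.87°) = 4.13°

4.1 deg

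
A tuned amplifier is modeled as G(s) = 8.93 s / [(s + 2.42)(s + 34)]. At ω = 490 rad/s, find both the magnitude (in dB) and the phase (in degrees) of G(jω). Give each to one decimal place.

|j490| = 490
|j490 + 2.42| = √(490² + 2.42²) = 490
|j490 + 34| = √(490² + 34²) = 491.2
|G(j490)| = 8.93 × 490 / (490 × 491.2) = 0.018181
20 log₁₀(0.018181) = -34.81 dB
∠(j490) = 90.00°
∠(j490 + 2.42) = arctan(490/2.42) = 89.72°
∠(j490 + 34) = arctan(490/34) = 86.03°
∠G(j490) = 90.00° − (89.72° + 86.03°) = -85.75°

|G| = -34.8 dB, ∠G = -85.7°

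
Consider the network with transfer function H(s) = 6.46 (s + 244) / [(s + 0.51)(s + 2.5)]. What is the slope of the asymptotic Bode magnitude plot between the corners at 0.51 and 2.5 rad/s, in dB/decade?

In this band the factors already past their corner are: pole at 0.51; net slope = -20 dB/decade.

-20 dB/decade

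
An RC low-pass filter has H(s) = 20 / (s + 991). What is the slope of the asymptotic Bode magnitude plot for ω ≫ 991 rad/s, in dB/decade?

-20 dB/decade

With 0 zeros and 1 pole, the high-frequency asymptotic slope is 20 × (0 − 1) = -20 dB/decade.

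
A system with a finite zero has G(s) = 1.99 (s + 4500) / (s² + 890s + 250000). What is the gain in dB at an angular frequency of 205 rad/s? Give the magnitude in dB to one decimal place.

-29.8 dB

|j205 + 4500| = √(205² + 4500²) = 4505
|(j205)² + 890(j205) + 250000| = |2.0798e+05 + j1.8245e+05| = 2.767e+05
|G(j205)| = 1.99 × 4505 / 2.767e+05 = 0.032402
20 log₁₀(0.032402) = -29.79 dB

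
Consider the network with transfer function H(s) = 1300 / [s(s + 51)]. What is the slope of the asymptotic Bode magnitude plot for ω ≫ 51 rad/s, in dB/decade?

With 0 zeros and 2 poles, the high-frequency asymptotic slope is 20 × (0 − 2) = -40 dB/decade.

-40 dB/decade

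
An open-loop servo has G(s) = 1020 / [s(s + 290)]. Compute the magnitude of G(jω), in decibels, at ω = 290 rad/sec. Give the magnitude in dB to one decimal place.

-41.3 dB

|j290 + 290| = √(290² + 290²) = 410.1
|j290| = 290
|G(j290)| = 1020 / (410.1 × 290) = 0.0085761
20 log₁₀(0.0085761) = -41.33 dB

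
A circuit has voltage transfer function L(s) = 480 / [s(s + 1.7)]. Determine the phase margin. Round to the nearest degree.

Gain crossover: |L(jω)| = 1 at ω ≈ 21.9 rad s⁻¹.
∠L(j21.9) = −90° − arctan(21.9/1.7) ≈ -175.56°
PM = 180° + (-175.56°) = 4.44°

4°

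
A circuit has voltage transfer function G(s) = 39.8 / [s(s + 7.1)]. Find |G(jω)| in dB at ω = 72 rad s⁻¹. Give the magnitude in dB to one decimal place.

|j72 + 7.1| = √(72² + 7.1²) = 72.35
|j72| = 72
|G(j72)| = 39.8 / (72.35 × 72) = 0.0076404
20 log₁₀(0.0076404) = -42.34 dB

-42.3 dB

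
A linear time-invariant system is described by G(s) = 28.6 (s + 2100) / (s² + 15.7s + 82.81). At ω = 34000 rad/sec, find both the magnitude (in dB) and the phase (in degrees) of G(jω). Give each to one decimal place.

|G| = -61.5 dB, ∠G = -93.5°

|j34000 + 2100| = √(34000² + 2100²) = 3.406e+04
|(j34000)² + 15.7(j34000) + 82.81| = |-1.156e+09 + j5.338e+05| = 1.156e+09
|G(j34000)| = 28.6 × 3.406e+04 / 1.156e+09 = 0.00084278
20 log₁₀(0.00084278) = -61.49 dB
∠(j34000 + 2100) = arctan(34000/2100) = 86.47°
∠[(j34000)² + 15.7(j34000) + 82.81] = ∠[-1.156e+09 + j5.338e+05] = 179.97°
∠G(j34000) = 86.47° − 179.97° = -93.51°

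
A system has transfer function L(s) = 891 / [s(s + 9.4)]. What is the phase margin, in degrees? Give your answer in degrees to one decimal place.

Gain crossover: |L(jω)| = 1 at ω ≈ 29.1 rad/s.
∠L(j29.1) = −90° − arctan(29.1/9.4) ≈ -162.11°
PM = 180° + (-162.11°) = 17.89°

17.9 deg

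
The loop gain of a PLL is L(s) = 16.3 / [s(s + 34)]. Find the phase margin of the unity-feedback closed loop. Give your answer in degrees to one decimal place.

Gain crossover: |L(jω)| = 1 at ω ≈ 0.479 rad/s.
∠L(j0.479) = −90° − arctan(0.479/34) ≈ -90.81°
PM = 180° + (-90.81°) = 89.19°

89.2°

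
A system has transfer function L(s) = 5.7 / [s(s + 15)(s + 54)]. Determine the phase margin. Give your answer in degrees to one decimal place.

Gain crossover: |L(jω)| = 1 at ω ≈ 0.00704 rad/s.
∠L(j0.00704) = −90° − arctan(0.00704/15) − arctan(0.00704/54) ≈ -90.03°
PM = 180° + (-90.03°) = 89.97°

90.0°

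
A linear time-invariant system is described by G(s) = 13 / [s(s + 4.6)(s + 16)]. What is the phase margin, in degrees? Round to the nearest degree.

Gain crossover: |G(jω)| = 1 at ω ≈ 0.176 rad/sec.
∠G(j0.176) = −90° − arctan(0.176/4.6) − arctan(0.176/16) ≈ -92.83°
PM = 180° + (-92.83°) = 87.17°

87°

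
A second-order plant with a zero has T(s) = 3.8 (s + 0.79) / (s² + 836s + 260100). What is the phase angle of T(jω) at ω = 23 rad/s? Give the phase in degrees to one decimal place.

83.8°

∠(j23 + 0.79) = arctan(23/0.79) = 88.03°
∠[(j23)² + 836(j23) + 260100] = ∠[2.5957e+05 + j19228] = 4.24°
∠T(j23) = 88.03° − 4.24° = 83.80°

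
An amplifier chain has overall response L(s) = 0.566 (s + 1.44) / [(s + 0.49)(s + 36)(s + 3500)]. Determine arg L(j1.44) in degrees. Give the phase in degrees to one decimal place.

∠(j1.44 + 1.44) = arctan(1.44/1.44) = 45.00°
∠(j1.44 + 0.49) = arctan(1.44/0.49) = 71.21°
∠(j1.44 + 36) = arctan(1.44/36) = 2.29°
∠(j1.44 + 3500) = arctan(1.44/3500) = 0.02°
∠L(j1.44) = 45.00° − (71.21° + 2.29° + 0.02°) = -28.52°

-28.5°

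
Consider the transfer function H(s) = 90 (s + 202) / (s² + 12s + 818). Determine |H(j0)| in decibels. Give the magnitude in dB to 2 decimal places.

26.94 dB

H(0) = 90 × 202 / 818 = 22.225
20 log₁₀(22.225) = 26.937 dB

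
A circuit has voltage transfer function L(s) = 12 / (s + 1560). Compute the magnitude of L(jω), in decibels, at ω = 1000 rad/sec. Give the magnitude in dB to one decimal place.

-43.8 dB

|j1000 + 1560| = √(1000² + 1560²) = 1853
|L(j1000)| = 12 / 1853 = 0.006476
20 log₁₀(0.006476) = -43.77 dB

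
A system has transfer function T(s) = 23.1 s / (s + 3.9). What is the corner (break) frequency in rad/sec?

The single real pole at s = −3.9 gives a corner at ω = 3.9 rad/sec.

3.9 rad/sec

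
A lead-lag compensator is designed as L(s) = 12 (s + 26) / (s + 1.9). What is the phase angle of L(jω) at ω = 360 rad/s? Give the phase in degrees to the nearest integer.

-4°

∠(j360 + 26) = arctan(360/26) = 85.87°
∠(j360 + 1.9) = arctan(360/1.9) = 89.70°
∠L(j360) = 85.87° − 89.70° = -3.83°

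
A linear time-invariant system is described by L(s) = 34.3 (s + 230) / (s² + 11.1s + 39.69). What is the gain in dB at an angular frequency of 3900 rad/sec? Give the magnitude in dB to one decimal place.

|j3900 + 230| = √(3900² + 230²) = 3907
|(j3900)² + 11.1(j3900) + 39.69| = |-1.521e+07 + j43290| = 1.521e+07
|L(j3900)| = 34.3 × 3907 / 1.521e+07 = 0.0088101
20 log₁₀(0.0088101) = -41.10 dB

-41.1 dB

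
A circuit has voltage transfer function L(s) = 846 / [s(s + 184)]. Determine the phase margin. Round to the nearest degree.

89°

Gain crossover: |L(jω)| = 1 at ω ≈ 4.6 rad/s.
∠L(j4.6) = −90° − arctan(4.6/184) ≈ -91.43°
PM = 180° + (-91.43°) = 88.57°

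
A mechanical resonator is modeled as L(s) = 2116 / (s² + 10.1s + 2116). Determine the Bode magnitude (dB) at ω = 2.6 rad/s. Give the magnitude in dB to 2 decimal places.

|(j2.6)² + 10.1(j2.6) + 2116| = |2109.2 + j26.26| = 2109
|L(j2.6)| = 2116 / 2109 = 1.0031
20 log₁₀(1.0031) = 0.027 dB

0.03 dB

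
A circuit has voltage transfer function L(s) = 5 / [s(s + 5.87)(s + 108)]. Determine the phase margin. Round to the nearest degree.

90°

Gain crossover: |L(jω)| = 1 at ω ≈ 0.00789 rad/s.
∠L(j0.00789) = −90° − arctan(0.00789/5.87) − arctan(0.00789/108) ≈ -90.08°
PM = 180° + (-90.08°) = 89.92°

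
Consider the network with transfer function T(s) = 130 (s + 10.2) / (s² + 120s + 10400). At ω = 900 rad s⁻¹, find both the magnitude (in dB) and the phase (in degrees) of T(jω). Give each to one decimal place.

|j900 + 10.2| = √(900² + 10.2²) = 900.1
|(j900)² + 120(j900) + 10400| = |-7.996e+05 + j1.08e+05| = 8.069e+05
|T(j900)| = 130 × 900.1 / 8.069e+05 = 0.14502
20 log₁₀(0.14502) = -16.77 dB
∠(j900 + 10.2) = arctan(900/10.2) = 89.35°
∠[(j900)² + 120(j900) + 10400] = ∠[-7.996e+05 + j1.08e+05] = 172.31°
∠T(j900) = 89.35° − 172.31° = -82.96°

|T| = -16.8 dB, ∠T = -83.0°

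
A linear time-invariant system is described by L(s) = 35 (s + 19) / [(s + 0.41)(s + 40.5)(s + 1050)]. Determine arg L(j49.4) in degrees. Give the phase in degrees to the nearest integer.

-74 deg

∠(j49.4 + 19) = arctan(49.4/19) = 68.96°
∠(j49.4 + 0.41) = arctan(49.4/0.41) = 89.52°
∠(j49.4 + 40.5) = arctan(49.4/40.5) = 50.65°
∠(j49.4 + 1050) = arctan(49.4/1050) = 2.69°
∠L(j49.4) = 68.96° − (89.52° + 50.65° + 2.69°) = -73.91°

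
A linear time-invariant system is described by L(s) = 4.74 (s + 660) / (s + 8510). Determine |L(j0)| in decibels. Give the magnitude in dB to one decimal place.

L(0) = 4.74 × 660 / 8510 = 0.36761
20 log₁₀(0.36761) = -8.69 dB

-8.7 dB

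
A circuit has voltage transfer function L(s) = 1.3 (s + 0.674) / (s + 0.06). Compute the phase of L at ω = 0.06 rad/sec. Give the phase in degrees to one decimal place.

∠(j0.06 + 0.674) = arctan(0.06/0.674) = 5.09°
∠(j0.06 + 0.06) = arctan(0.06/0.06) = 45.00°
∠L(j0.06) = 5.09° − 45.00° = -39.91°

-39.9°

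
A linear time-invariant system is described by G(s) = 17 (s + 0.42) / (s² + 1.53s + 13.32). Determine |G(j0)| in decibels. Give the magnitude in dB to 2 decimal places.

-5.42 dB

G(0) = 17 × 0.42 / 13.32 = 0.53604
20 log₁₀(0.53604) = -5.416 dB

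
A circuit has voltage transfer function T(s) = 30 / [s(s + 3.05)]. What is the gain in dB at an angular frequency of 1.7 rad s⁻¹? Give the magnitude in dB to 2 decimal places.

|j1.7 + 3.05| = √(1.7² + 3.05²) = 3.492
|j1.7| = 1.7
|T(j1.7)| = 30 / (3.492 × 1.7) = 5.0539
20 log₁₀(5.0539) = 14.073 dB

14.07 dB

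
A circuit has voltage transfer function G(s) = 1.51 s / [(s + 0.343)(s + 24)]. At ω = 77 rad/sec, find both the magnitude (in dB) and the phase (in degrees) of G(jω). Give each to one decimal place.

|j77| = 77
|j77 + 0.343| = √(77² + 0.343²) = 77
|j77 + 24| = √(77² + 24²) = 80.65
|G(j77)| = 1.51 × 77 / (77 × 80.65) = 0.018722
20 log₁₀(0.018722) = -34.55 dB
∠(j77) = 90.00°
∠(j77 + 0.343) = arctan(77/0.343) = 89.74°
∠(j77 + 24) = arctan(77/24) = 72.69°
∠G(j77) = 90.00° − (89.74° + 72.69°) = -72.43°

|G| = -34.6 dB, ∠G = -72.4°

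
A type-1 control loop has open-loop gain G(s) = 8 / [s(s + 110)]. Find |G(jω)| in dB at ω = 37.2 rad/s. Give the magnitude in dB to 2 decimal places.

|j37.2 + 110| = √(37.2² + 110²) = 116.1
|j37.2| = 37.2
|G(j37.2)| = 8 / (116.1 × 37.2) = 0.001852
20 log₁₀(0.001852) = -54.647 dB

-54.65 dB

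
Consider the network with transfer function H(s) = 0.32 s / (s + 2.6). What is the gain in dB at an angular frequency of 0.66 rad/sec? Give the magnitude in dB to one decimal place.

|j0.66| = 0.66
|j0.66 + 2.6| = √(0.66² + 2.6²) = 2.682
|H(j0.66)| = 0.32 × 0.66 / 2.682 = 0.078734
20 log₁₀(0.078734) = -22.08 dB

-22.1 dB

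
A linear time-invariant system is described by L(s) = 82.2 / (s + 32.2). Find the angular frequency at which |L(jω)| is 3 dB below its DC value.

32.2 rad/s

For a single-pole low-pass, the −3 dB point is at the pole: ω = 32.2 rad/s.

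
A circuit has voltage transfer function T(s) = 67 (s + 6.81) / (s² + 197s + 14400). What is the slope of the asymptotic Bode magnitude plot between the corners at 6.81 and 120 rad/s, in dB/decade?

20 dB/decade

In this band the factors already past their corner are: zero at 6.81; net slope = 20 dB/decade.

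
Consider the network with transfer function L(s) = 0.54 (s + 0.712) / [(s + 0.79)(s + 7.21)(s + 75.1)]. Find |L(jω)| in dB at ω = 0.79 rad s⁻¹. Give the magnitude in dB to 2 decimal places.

|j0.79 + 0.712| = √(0.79² + 0.712²) = 1.064
|j0.79 + 0.79| = √(0.79² + 0.79²) = 1.117
|j0.79 + 7.21| = √(0.79² + 7.21²) = 7.253
|j0.79 + 75.1| = √(0.79² + 75.1²) = 75.1
|L(j0.79)| = 0.54 × 1.064 / (1.117 × 7.253 × 75.1) = 0.00094363
20 log₁₀(0.00094363) = -60.504 dB

-60.50 dB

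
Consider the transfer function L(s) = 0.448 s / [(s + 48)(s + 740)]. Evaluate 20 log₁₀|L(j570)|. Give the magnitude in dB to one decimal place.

-66.4 dB

|j570| = 570
|j570 + 48| = √(570² + 48²) = 572
|j570 + 740| = √(570² + 740²) = 934.1
|L(j570)| = 0.448 × 570 / (572 × 934.1) = 0.00047793
20 log₁₀(0.00047793) = -66.41 dB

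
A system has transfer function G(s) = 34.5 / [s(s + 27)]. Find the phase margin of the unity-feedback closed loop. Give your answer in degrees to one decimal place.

Gain crossover: |G(jω)| = 1 at ω ≈ 1.28 rad/s.
∠G(j1.28) = −90° − arctan(1.28/27) ≈ -92.71°
PM = 180° + (-92.71°) = 87.29°

87.3°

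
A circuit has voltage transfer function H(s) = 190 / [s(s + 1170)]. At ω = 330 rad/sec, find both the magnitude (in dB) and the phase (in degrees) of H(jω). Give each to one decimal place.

|H| = -66.5 dB, ∠H = -105.8 deg

|j330 + 1170| = √(330² + 1170²) = 1216
|j330| = 330
|H(j330)| = 190 / (1216 × 330) = 0.00047362
20 log₁₀(0.00047362) = -66.49 dB
∠(j330 + 1170) = arctan(330/1170) = 15.75°
∠(j330) = 90.00°
∠H(j330) = − (15.75° + 90.00°) = -105.75°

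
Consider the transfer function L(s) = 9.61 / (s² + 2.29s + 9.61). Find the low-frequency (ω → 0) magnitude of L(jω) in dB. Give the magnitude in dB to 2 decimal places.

0.00 dB

L(0) = 9.61 / 9.61 = 1
20 log₁₀(1) = 0.000 dB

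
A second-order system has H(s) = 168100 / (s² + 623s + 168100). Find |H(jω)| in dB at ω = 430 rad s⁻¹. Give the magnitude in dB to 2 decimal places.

|(j430)² + 623(j430) + 168100| = |-16800 + j2.6789e+05| = 2.684e+05
|H(j430)| = 168100 / 2.684e+05 = 0.62627
20 log₁₀(0.62627) = -4.065 dB

-4.06 dB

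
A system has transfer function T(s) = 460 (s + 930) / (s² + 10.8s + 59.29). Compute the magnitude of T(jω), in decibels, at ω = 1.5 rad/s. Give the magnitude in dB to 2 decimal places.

77.16 dB

|j1.5 + 930| = √(1.5² + 930²) = 930
|(j1.5)² + 10.8(j1.5) + 59.29| = |57.04 + j16.2| = 59.3
|T(j1.5)| = 460 × 930 / 59.3 = 7214.7
20 log₁₀(7214.7) = 77.164 dB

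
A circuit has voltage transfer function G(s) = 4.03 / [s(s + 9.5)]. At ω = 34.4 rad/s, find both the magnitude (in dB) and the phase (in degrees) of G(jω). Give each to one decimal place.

|G| = -49.7 dB, ∠G = -164.6°

|j34.4 + 9.5| = √(34.4² + 9.5²) = 35.69
|j34.4| = 34.4
|G(j34.4)| = 4.03 / (35.69 × 34.4) = 0.0032827
20 log₁₀(0.0032827) = -49.68 dB
∠(j34.4 + 9.5) = arctan(34.4/9.5) = 74.56°
∠(j34.4) = 90.00°
∠G(j34.4) = − (74.56° + 90.00°) = -164.56°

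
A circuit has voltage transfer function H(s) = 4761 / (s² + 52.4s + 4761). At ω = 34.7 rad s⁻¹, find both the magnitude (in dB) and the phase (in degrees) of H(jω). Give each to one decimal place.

|(j34.7)² + 52.4(j34.7) + 4761| = |3556.9 + j1818.3| = 3995
|H(j34.7)| = 4761 / 3995 = 1.1918
20 log₁₀(1.1918) = 1.52 dB
∠[(j34.7)² + 52.4(j34.7) + 4761] = ∠[3556.9 + j1818.3] = 27.08°
∠H(j34.7) = −27.08° = -27.08°

|H| = 1.5 dB, ∠H = -27.1°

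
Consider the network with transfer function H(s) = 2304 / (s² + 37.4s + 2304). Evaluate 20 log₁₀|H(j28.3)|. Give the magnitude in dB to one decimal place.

|(j28.3)² + 37.4(j28.3) + 2304| = |1503.1 + j1058.4| = 1838
|H(j28.3)| = 2304 / 1838 = 1.2533
20 log₁₀(1.2533) = 1.96 dB

2.0 dB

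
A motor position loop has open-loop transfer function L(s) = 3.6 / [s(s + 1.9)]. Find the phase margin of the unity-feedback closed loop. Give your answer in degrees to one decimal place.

Gain crossover: |L(jω)| = 1 at ω ≈ 1.49 rad/s.
∠L(j1.49) = −90° − arctan(1.49/1.9) ≈ -128.12°
PM = 180° + (-128.12°) = 51.88°

51.9°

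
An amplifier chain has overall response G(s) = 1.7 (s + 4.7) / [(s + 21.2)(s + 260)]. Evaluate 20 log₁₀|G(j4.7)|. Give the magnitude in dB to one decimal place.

-54.0 dB

|j4.7 + 4.7| = √(4.7² + 4.7²) = 6.647
|j4.7 + 21.2| = √(4.7² + 21.2²) = 21.71
|j4.7 + 260| = √(4.7² + 260²) = 260
|G(j4.7)| = 1.7 × 6.647 / (21.71 × 260) = 0.0020011
20 log₁₀(0.0020011) = -53.97 dB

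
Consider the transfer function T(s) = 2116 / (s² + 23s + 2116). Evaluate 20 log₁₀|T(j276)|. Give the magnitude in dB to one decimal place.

|(j276)² + 23(j276) + 2116| = |-74060 + j6348| = 7.433e+04
|T(j276)| = 2116 / 7.433e+04 = 0.028467
20 log₁₀(0.028467) = -30.91 dB

-30.9 dB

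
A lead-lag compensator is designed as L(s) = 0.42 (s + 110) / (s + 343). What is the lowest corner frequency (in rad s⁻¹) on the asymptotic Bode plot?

Break frequencies occur at each pole and zero magnitude: 110 rad s⁻¹, 343 rad s⁻¹.
The lowest is 110 rad s⁻¹.

110 rad s⁻¹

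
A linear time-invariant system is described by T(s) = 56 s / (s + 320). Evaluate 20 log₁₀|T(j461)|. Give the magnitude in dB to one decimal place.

|j461| = 461
|j461 + 320| = √(461² + 320²) = 561.2
|T(j461)| = 56 × 461 / 561.2 = 46.003
20 log₁₀(46.003) = 33.26 dB

33.3 dB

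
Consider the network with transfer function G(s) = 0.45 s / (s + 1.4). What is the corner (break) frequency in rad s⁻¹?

1.4 rad s⁻¹

The single real pole at s = −1.4 gives a corner at ω = 1.4 rad s⁻¹.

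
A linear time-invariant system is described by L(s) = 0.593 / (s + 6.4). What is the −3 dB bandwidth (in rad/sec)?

6.4 rad/sec

For a single-pole low-pass, the −3 dB point is at the pole: ω = 6.4 rad/sec.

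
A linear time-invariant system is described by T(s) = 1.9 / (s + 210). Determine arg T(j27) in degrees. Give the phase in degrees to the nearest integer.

-7°

∠(j27 + 210) = arctan(27/210) = 7.33°
∠T(j27) = −7.33° = -7.33°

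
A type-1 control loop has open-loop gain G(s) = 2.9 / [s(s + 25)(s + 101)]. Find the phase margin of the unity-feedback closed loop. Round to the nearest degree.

90°

Gain crossover: |G(jω)| = 1 at ω ≈ 0.00115 rad/sec.
∠G(j0.00115) = −90° − arctan(0.00115/25) − arctan(0.00115/101) ≈ -90.00°
PM = 180° + (-90.00°) = 90.00°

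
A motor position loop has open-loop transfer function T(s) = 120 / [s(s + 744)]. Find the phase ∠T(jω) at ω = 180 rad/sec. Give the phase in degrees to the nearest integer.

∠(j180 + 744) = arctan(180/744) = 13.60°
∠(j180) = 90.00°
∠T(j180) = − (13.60° + 90.00°) = -103.60°

-104°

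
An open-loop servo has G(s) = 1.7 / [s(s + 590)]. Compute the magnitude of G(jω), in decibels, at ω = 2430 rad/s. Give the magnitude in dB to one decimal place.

|j2430 + 590| = √(2430² + 590²) = 2501
|j2430| = 2430
|G(j2430)| = 1.7 / (2501 × 2430) = 2.7977e-07
20 log₁₀(2.7977e-07) = -131.06 dB

-131.1 dB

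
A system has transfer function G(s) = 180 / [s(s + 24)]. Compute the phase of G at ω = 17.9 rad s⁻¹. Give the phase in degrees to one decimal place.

∠(j17.9 + 24) = arctan(17.9/24) = 36.72°
∠(j17.9) = 90.00°
∠G(j17.9) = − (36.72° + 90.00°) = -126.72°

-126.7 deg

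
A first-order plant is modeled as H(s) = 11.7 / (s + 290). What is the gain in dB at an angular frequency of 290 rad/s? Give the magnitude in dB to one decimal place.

-30.9 dB

|j290 + 290| = √(290² + 290²) = 410.1
|H(j290)| = 11.7 / 410.1 = 0.028528
20 log₁₀(0.028528) = -30.89 dB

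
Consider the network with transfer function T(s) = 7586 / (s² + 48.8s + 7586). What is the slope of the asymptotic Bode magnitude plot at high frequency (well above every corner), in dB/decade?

-40 dB/decade

With 0 zeros and 2 poles, the high-frequency asymptotic slope is 20 × (0 − 2) = -40 dB/decade.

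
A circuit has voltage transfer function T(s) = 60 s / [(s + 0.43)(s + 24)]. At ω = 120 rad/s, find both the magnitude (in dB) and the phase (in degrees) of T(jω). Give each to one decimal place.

|j120| = 120
|j120 + 0.43| = √(120² + 0.43²) = 120
|j120 + 24| = √(120² + 24²) = 122.4
|T(j120)| = 60 × 120 / (120 × 122.4) = 0.49029
20 log₁₀(0.49029) = -6.19 dB
∠(j120) = 90.00°
∠(j120 + 0.43) = arctan(120/0.43) = 89.79°
∠(j120 + 24) = arctan(120/24) = 78.69°
∠T(j120) = 90.00° − (89.79° + 78.69°) = -78.48°

|T| = -6.2 dB, ∠T = -78.5°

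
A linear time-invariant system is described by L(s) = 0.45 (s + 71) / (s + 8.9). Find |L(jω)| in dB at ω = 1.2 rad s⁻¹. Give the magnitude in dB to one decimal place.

|j1.2 + 71| = √(1.2² + 71²) = 71.01
|j1.2 + 8.9| = √(1.2² + 8.9²) = 8.981
|L(j1.2)| = 0.45 × 71.01 / 8.981 = 3.5582
20 log₁₀(3.5582) = 11.02 dB

11.0 dB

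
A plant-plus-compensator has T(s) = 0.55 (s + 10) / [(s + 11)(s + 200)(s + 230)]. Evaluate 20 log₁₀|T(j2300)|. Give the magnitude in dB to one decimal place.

|j2300 + 10| = √(2300² + 10²) = 2300
|j2300 + 11| = √(2300² + 11²) = 2300
|j2300 + 200| = √(2300² + 200²) = 2309
|j2300 + 230| = √(2300² + 230²) = 2311
|T(j2300)| = 0.55 × 2300 / (2300 × 2309 × 2311) = 1.0306e-07
20 log₁₀(1.0306e-07) = -139.74 dB

-139.7 dB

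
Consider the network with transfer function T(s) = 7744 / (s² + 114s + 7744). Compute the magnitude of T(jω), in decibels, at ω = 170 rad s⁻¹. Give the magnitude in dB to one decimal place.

|(j170)² + 114(j170) + 7744| = |-21156 + j19380| = 2.869e+04
|T(j170)| = 7744 / 2.869e+04 = 0.26991
20 log₁₀(0.26991) = -11.38 dB

-11.4 dB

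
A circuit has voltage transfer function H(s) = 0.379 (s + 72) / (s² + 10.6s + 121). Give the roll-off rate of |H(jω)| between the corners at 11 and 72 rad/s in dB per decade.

-40 dB/decade

In this band the factors already past their corner are: complex pole pair at ωₙ ≈ 11; net slope = -40 dB/decade.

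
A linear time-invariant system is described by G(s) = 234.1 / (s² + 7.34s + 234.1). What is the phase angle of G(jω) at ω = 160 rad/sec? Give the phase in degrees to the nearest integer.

-177°

∠[(j160)² + 7.34(j160) + 234.1] = ∠[-25366 + j1174.4] = 177.35°
∠G(j160) = −177.35° = -177.35°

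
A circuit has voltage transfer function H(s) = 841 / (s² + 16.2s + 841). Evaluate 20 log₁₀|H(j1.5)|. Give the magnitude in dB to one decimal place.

|(j1.5)² + 16.2(j1.5) + 841| = |838.75 + j24.3| = 839.1
|H(j1.5)| = 841 / 839.1 = 1.0023
20 log₁₀(1.0023) = 0.02 dB

0.0 dB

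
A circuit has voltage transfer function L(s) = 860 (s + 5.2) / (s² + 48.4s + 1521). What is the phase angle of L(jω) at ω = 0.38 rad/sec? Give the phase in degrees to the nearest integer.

∠(j0.38 + 5.2) = arctan(0.38/5.2) = 4.18°
∠[(j0.38)² + 48.4(j0.38) + 1521] = ∠[1520.9 + j18.392] = 0.69°
∠L(j0.38) = 4.18° − 0.69° = 3.49°

3°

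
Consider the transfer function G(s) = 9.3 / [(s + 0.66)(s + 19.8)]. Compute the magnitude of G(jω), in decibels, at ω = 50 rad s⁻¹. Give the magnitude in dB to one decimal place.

|j50 + 0.66| = √(50² + 0.66²) = 50
|j50 + 19.8| = √(50² + 19.8²) = 53.78
|G(j50)| = 9.3 / (50 × 53.78) = 0.0034584
20 log₁₀(0.0034584) = -49.22 dB

-49.2 dB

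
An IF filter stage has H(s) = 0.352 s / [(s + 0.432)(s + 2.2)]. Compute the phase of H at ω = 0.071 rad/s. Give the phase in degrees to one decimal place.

78.8°

∠(j0.071) = 90.00°
∠(j0.071 + 0.432) = arctan(0.071/0.432) = 9.33°
∠(j0.071 + 2.2) = arctan(0.071/2.2) = 1.85°
∠H(j0.071) = 90.00° − (9.33° + 1.85°) = 78.82°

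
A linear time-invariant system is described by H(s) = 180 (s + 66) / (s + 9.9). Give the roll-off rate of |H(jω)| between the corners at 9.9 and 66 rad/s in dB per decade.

-20 dB/decade

In this band the factors already past their corner are: pole at 9.9; net slope = -20 dB/decade.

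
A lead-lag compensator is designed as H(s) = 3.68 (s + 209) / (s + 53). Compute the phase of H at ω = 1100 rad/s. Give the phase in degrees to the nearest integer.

-8°

∠(j1100 + 209) = arctan(1100/209) = 79.24°
∠(j1100 + 53) = arctan(1100/53) = 87.24°
∠H(j1100) = 79.24° − 87.24° = -8.00°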